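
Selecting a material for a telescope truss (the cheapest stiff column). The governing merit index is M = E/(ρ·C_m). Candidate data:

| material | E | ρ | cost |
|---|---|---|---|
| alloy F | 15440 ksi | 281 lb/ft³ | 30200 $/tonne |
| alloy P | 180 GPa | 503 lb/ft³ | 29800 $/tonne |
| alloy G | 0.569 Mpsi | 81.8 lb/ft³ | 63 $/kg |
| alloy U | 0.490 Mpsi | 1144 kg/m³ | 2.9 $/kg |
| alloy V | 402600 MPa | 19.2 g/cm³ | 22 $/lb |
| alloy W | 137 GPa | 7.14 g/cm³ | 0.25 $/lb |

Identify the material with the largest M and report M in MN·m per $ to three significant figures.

In SI units:
  alloy F: E = 106.5 GPa, ρ = 4501 kg/m³, cost = 30.20 $/kg
  alloy P: E = 180.0 GPa, ρ = 8057 kg/m³, cost = 29.80 $/kg
  alloy G: E = 3.923 GPa, ρ = 1310 kg/m³, cost = 63.00 $/kg
  alloy U: E = 3.378 GPa, ρ = 1144 kg/m³, cost = 2.900 $/kg
  alloy V: E = 402.6 GPa, ρ = 19200 kg/m³, cost = 48.50 $/kg
  alloy W: E = 137.0 GPa, ρ = 7140 kg/m³, cost = 0.5511 $/kg
  alloy W: M = 34.8 MN·m per $
  alloy U: M = 1.02 MN·m per $
  alloy F: M = 0.783 MN·m per $
  alloy P: M = 0.750 MN·m per $
  alloy V: M = 0.432 MN·m per $
  alloy G: M = 0.0475 MN·m per $
Highest index: alloy W.

alloy W, M = 34.8 MN·m per $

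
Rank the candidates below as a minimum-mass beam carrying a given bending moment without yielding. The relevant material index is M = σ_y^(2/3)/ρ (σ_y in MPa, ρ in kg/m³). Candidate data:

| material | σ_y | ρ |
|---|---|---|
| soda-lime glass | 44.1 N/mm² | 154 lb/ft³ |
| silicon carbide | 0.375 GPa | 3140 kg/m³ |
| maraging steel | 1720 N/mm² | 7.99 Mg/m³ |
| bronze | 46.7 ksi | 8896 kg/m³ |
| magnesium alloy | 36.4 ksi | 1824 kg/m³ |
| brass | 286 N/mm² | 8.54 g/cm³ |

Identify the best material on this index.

After converting to SI:
  soda-lime glass: σ_y = 44.10 MPa, ρ = 2467 kg/m³
  silicon carbide: σ_y = 375.0 MPa, ρ = 3140 kg/m³
  maraging steel: σ_y = 1720 MPa, ρ = 7990 kg/m³
  bronze: σ_y = 322.0 MPa, ρ = 8896 kg/m³
  magnesium alloy: σ_y = 251.0 MPa, ρ = 1824 kg/m³
  brass: σ_y = 286.0 MPa, ρ = 8540 kg/m³
  magnesium alloy: M = 21.8×10⁻³
  maraging steel: M = 18.0×10⁻³
  silicon carbide: M = 16.6×10⁻³
  bronze: M = 5.28×10⁻³
  brass: M = 5.08×10⁻³
  soda-lime glass: M = 5.06×10⁻³
Highest index: magnesium alloy.

magnesium alloy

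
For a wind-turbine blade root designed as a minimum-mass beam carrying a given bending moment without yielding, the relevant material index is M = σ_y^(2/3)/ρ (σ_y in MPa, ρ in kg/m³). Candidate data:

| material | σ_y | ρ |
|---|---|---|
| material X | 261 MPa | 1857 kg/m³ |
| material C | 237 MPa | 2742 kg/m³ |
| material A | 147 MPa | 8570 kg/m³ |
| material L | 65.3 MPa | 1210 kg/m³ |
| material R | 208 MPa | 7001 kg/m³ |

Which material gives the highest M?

material X

Evaluate M for each candidate:
  material X: M = 22.0×10⁻³
  material C: M = 14.0×10⁻³
  material L: M = 13.4×10⁻³
  material R: M = 5.01×10⁻³
  material A: M = 3.25×10⁻³
Highest index: material X.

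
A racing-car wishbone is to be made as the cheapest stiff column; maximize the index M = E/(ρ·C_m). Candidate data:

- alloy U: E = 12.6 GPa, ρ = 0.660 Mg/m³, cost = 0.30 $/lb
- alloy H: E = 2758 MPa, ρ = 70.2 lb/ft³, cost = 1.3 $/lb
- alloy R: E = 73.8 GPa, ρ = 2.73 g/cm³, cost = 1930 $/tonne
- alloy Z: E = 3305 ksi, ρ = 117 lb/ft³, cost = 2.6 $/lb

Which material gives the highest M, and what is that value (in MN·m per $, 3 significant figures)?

Normalizing units and computing the index:
  alloy U: E = 12.60 GPa, ρ = 660.0 kg/m³, cost = 0.6614 $/kg
  alloy H: E = 2.758 GPa, ρ = 1124 kg/m³, cost = 2.866 $/kg
  alloy R: E = 73.80 GPa, ρ = 2730 kg/m³, cost = 1.930 $/kg
  alloy Z: E = 22.79 GPa, ρ = 1874 kg/m³, cost = 5.732 $/kg
  alloy U: M = 28.9 MN·m per $
  alloy R: M = 14.0 MN·m per $
  alloy Z: M = 2.12 MN·m per $
  alloy H: M = 0.856 MN·m per $
Alloy U has the largest M.

alloy U, M = 28.9 MN·m per $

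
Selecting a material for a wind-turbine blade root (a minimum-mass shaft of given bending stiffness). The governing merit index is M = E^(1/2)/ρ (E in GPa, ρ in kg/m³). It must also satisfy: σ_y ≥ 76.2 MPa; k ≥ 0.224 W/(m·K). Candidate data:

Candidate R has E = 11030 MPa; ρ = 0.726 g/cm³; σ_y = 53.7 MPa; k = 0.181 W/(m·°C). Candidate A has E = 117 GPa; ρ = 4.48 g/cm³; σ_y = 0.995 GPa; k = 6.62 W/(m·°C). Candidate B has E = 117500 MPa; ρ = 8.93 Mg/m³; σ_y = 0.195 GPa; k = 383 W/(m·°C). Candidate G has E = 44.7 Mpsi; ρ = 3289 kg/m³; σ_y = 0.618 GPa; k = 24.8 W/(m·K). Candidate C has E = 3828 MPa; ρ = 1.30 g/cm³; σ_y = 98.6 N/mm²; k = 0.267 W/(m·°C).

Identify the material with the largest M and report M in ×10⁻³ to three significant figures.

Screen on constraints: σ_y ≥ 76.2 MPa; k ≥ 0.224 W/(m·K). Survivors: candidate A, candidate B, candidate G, candidate C.
After converting to SI:
  candidate A: E = 117.0 GPa, ρ = 4480 kg/m³
  candidate B: E = 117.5 GPa, ρ = 8930 kg/m³
  candidate G: E = 308.2 GPa, ρ = 3289 kg/m³
  candidate C: E = 3.828 GPa, ρ = 1300 kg/m³
  candidate G: M = 5.34×10⁻³
  candidate A: M = 2.41×10⁻³
  candidate C: M = 1.51×10⁻³
  candidate B: M = 1.21×10⁻³
Candidate G has the largest M.

candidate G, M = 5.34×10⁻³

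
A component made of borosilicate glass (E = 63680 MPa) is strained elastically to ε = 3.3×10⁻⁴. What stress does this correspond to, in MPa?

E = 63680 MPa = 63.68 GPa.
σ = E·ε = 63680 MPa × 3.3×10⁻⁴ = 21.0 MPa.

21.0 MPa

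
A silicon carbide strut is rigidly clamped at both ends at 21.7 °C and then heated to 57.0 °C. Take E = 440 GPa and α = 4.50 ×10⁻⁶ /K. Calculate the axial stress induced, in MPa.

ΔT = 35.30 K. Constrained thermal stress σ = E·α·ΔT = 440.0×10³ MPa × 4.50×10⁻⁶ × 35.30 = 69.9 MPa (compressive).

69.9 MPa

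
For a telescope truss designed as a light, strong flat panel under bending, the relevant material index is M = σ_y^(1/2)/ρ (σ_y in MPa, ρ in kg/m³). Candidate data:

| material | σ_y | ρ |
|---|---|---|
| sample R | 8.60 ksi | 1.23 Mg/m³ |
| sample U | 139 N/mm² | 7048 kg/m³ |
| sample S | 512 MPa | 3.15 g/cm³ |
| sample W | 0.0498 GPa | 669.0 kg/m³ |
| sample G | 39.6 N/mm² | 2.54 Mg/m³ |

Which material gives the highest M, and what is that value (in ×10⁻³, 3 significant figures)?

After converting to SI:
  sample R: σ_y = 59.29 MPa, ρ = 1230 kg/m³
  sample U: σ_y = 139.0 MPa, ρ = 7048 kg/m³
  sample S: σ_y = 512.0 MPa, ρ = 3150 kg/m³
  sample W: σ_y = 49.80 MPa, ρ = 669.0 kg/m³
  sample G: σ_y = 39.60 MPa, ρ = 2540 kg/m³
  sample W: M = 10.5×10⁻³
  sample S: M = 7.18×10⁻³
  sample R: M = 6.26×10⁻³
  sample G: M = 2.48×10⁻³
  sample U: M = 1.67×10⁻³
Sample W ranks first.

sample W, M = 10.5×10⁻³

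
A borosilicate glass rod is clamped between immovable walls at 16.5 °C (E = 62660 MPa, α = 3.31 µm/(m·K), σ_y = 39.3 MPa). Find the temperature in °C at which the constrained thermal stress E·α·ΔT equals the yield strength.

206 °C

E = 62660 MPa = 62.66 GPa.
E·α·ΔT = 39.30 MPa ⇒ ΔT = 39.30 / (62.66×10³ × 3.31×10⁻⁶) = 189.5 K.
T = 16.5 + 189.5 = 206.0 °C.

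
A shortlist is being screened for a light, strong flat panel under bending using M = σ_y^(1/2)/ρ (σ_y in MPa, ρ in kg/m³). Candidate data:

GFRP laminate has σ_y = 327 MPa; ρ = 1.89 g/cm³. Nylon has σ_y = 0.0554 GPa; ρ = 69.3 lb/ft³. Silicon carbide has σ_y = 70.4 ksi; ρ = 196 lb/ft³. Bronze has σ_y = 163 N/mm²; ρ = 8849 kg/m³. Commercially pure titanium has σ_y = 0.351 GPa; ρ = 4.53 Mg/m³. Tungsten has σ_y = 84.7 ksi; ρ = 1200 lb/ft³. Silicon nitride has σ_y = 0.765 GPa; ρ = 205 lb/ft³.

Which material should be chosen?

GFRP laminate

In SI units:
  GFRP laminate: σ_y = 327.0 MPa, ρ = 1890 kg/m³
  nylon: σ_y = 55.40 MPa, ρ = 1110 kg/m³
  silicon carbide: σ_y = 485.4 MPa, ρ = 3140 kg/m³
  bronze: σ_y = 163.0 MPa, ρ = 8849 kg/m³
  commercially pure titanium: σ_y = 351.0 MPa, ρ = 4530 kg/m³
  tungsten: σ_y = 584.0 MPa, ρ = 19220 kg/m³
  silicon nitride: σ_y = 765.0 MPa, ρ = 3284 kg/m³
  GFRP laminate: M = 9.57×10⁻³
  silicon nitride: M = 8.42×10⁻³
  silicon carbide: M = 7.02×10⁻³
  nylon: M = 6.71×10⁻³
  commercially pure titanium: M = 4.14×10⁻³
  bronze: M = 1.44×10⁻³
  tungsten: M = 1.26×10⁻³
The maximum is for GFRP laminate.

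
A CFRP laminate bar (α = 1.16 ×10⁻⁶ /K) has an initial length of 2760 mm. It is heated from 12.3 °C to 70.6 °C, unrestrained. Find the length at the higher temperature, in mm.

2760.2 mm

ΔT = 70.6 − 12.3 = 58.30 K.
ΔL = α·L₀·ΔT = 1.16×10⁻⁶ × 2760 mm × 58.30 K = 0.187 mm.
L = L₀ + ΔL = 2760 + 0.187 = 2760.2 mm.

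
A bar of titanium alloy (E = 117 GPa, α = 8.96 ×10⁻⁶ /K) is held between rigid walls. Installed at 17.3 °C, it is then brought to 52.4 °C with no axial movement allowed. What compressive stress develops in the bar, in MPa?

36.8 MPa

ΔT = 35.10 K. Constrained thermal stress σ = E·α·ΔT = 117.0×10³ MPa × 8.96×10⁻⁶ × 35.10 = 36.8 MPa (compressive).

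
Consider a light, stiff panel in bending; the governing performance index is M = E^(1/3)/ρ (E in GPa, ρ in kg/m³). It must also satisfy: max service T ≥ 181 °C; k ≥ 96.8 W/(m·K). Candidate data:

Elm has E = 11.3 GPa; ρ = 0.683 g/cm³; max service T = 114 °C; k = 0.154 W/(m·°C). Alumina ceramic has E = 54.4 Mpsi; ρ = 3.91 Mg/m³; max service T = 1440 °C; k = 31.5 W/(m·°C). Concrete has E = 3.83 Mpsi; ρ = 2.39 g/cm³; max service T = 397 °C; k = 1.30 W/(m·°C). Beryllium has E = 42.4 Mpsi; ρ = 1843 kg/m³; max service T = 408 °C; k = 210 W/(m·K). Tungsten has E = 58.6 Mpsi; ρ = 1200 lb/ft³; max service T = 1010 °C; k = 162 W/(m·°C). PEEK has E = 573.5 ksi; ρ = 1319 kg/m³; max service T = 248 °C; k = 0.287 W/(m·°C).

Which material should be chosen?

beryllium

Screen on constraints: max service T ≥ 181 °C; k ≥ 96.8 W/(m·K). Survivors: beryllium, tungsten.
Normalizing units and computing the index:
  beryllium: E = 292.3 GPa, ρ = 1843 kg/m³
  tungsten: E = 404.0 GPa, ρ = 19220 kg/m³
  beryllium: M = 3.60×10⁻³
  tungsten: M = 0.385×10⁻³
The maximum is for beryllium.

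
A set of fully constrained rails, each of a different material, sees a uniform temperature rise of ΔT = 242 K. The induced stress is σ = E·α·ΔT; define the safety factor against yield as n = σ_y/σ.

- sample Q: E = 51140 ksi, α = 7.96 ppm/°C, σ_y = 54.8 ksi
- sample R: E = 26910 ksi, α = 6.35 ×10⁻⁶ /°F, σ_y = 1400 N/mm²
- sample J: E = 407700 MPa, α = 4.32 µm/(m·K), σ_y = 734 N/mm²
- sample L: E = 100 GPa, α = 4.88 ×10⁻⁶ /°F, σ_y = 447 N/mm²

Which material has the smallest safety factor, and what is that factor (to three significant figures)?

With everything in SI (GPa, ×10⁻⁶/K, MPa):
  sample Q: E = 352.6, α = 7.96, σ_y = 377.8 → σ = 679 MPa, n = 0.556
  sample R: E = 185.5, α = 11.4, σ_y = 1400 → σ = 513 MPa, n = 2.73
  sample J: E = 407.7, α = 4.32, σ_y = 734.0 → σ = 426 MPa, n = 1.72
  sample L: E = 100.0, α = 8.78, σ_y = 447.0 → σ = 213 MPa, n = 2.10
Sample Q has the lowest safety factor, n = 0.556.

sample Q, n = 0.556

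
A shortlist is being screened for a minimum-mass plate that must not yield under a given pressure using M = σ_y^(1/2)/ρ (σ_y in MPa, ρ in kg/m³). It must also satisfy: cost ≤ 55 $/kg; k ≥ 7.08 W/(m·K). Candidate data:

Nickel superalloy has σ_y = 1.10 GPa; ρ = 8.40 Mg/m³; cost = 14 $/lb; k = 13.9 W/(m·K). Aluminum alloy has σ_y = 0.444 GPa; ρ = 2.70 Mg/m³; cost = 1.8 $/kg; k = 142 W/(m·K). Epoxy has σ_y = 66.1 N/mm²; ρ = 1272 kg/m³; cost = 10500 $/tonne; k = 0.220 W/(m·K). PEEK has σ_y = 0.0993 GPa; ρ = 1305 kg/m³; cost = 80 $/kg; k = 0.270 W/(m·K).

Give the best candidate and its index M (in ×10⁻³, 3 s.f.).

Screen on constraints: cost ≤ 55 $/kg; k ≥ 7.08 W/(m·K). Survivors: nickel superalloy, aluminum alloy.
In SI units:
  nickel superalloy: σ_y = 1100 MPa, ρ = 8400 kg/m³
  aluminum alloy: σ_y = 444.0 MPa, ρ = 2700 kg/m³
  aluminum alloy: M = 7.80×10⁻³
  nickel superalloy: M = 3.95×10⁻³
Highest index: aluminum alloy.

aluminum alloy, M = 7.80×10⁻³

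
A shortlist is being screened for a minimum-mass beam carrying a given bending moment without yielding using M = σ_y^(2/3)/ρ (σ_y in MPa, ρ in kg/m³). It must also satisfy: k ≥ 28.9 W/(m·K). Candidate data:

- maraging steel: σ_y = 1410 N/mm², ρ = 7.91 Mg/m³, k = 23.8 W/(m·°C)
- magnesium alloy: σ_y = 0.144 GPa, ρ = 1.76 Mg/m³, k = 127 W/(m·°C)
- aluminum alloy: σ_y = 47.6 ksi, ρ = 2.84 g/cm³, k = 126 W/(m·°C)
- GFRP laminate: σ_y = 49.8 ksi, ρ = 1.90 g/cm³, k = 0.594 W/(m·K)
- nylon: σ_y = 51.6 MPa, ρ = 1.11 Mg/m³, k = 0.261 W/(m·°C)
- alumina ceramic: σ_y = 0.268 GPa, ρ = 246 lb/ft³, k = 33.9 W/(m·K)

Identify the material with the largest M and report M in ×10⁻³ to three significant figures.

aluminum alloy, M = 16.8×10⁻³

Screen on constraints: k ≥ 28.9 W/(m·K). Survivors: magnesium alloy, aluminum alloy, alumina ceramic.
Convert each candidate to consistent units, then evaluate M:
  magnesium alloy: σ_y = 144.0 MPa, ρ = 1760 kg/m³
  aluminum alloy: σ_y = 328.2 MPa, ρ = 2840 kg/m³
  alumina ceramic: σ_y = 268.0 MPa, ρ = 3941 kg/m³
  aluminum alloy: M = 16.8×10⁻³
  magnesium alloy: M = 15.6×10⁻³
  alumina ceramic: M = 10.5×10⁻³
The maximum is for aluminum alloy.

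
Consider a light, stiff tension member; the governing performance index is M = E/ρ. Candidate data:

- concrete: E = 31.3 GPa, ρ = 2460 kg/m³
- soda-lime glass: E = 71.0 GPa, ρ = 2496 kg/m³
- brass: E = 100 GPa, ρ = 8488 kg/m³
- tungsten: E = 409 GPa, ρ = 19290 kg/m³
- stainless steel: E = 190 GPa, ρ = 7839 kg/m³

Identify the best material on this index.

soda-lime glass

Evaluate M for each candidate:
  soda-lime glass: M = 28.4 MN·m/kg
  stainless steel: M = 24.2 MN·m/kg
  tungsten: M = 21.2 MN·m/kg
  concrete: M = 12.7 MN·m/kg
  brass: M = 11.8 MN·m/kg
The maximum is for soda-lime glass.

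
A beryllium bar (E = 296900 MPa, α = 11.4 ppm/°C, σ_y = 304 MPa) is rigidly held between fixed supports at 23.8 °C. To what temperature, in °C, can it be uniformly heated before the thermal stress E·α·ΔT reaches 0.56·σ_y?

E = 296900 MPa = 296.9 GPa.
E·α·ΔT = 170.2 MPa ⇒ ΔT = 170.2 / (296.9×10³ × 11.4×10⁻⁶) = 50.30 K.
T = 23.8 + 50.30 = 74.10 °C.

74.1 °C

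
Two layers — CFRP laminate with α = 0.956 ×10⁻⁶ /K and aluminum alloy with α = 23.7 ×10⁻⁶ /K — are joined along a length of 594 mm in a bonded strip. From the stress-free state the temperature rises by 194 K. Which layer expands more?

aluminum alloy

α(CFRP laminate) = 0.956×10⁻⁶/K vs α(aluminum alloy) = 23.7×10⁻⁶/K.
Higher α expands more for the same ΔT: aluminum alloy.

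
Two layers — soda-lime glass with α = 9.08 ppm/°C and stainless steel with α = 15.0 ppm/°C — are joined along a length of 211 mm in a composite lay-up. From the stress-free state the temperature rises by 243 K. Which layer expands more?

stainless steel

α(soda-lime glass) = 9.08×10⁻⁶/K vs α(stainless steel) = 15.0×10⁻⁶/K.
Higher α expands more for the same ΔT: stainless steel.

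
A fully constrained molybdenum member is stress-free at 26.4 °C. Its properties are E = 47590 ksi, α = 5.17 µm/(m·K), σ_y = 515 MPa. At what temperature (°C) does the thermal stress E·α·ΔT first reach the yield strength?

330 °C

E = 47590 ksi = 328.1 GPa.
E·α·ΔT = 515.0 MPa ⇒ ΔT = 515.0 / (328.1×10³ × 5.17×10⁻⁶) = 303.6 K.
T = 26.4 + 303.6 = 330.0 °C.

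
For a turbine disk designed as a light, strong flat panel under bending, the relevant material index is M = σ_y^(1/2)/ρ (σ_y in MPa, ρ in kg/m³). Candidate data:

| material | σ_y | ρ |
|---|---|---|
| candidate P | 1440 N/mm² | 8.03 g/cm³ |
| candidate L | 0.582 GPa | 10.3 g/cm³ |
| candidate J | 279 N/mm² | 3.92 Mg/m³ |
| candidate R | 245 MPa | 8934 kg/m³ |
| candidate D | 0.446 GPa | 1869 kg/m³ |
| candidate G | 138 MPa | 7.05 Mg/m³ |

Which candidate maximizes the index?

candidate D

After converting to SI:
  candidate P: σ_y = 1440 MPa, ρ = 8030 kg/m³
  candidate L: σ_y = 582.0 MPa, ρ = 10300 kg/m³
  candidate J: σ_y = 279.0 MPa, ρ = 3920 kg/m³
  candidate R: σ_y = 245.0 MPa, ρ = 8934 kg/m³
  candidate D: σ_y = 446.0 MPa, ρ = 1869 kg/m³
  candidate G: σ_y = 138.0 MPa, ρ = 7050 kg/m³
  candidate D: M = 11.3×10⁻³
  candidate P: M = 4.73×10⁻³
  candidate J: M = 4.26×10⁻³
  candidate L: M = 2.34×10⁻³
  candidate R: M = 1.75×10⁻³
  candidate G: M = 1.67×10⁻³
Candidate D ranks first.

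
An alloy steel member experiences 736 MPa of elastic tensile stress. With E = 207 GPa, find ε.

ε = σ/E = 736 / 207000 = 3.56×10⁻³.

3.56×10⁻³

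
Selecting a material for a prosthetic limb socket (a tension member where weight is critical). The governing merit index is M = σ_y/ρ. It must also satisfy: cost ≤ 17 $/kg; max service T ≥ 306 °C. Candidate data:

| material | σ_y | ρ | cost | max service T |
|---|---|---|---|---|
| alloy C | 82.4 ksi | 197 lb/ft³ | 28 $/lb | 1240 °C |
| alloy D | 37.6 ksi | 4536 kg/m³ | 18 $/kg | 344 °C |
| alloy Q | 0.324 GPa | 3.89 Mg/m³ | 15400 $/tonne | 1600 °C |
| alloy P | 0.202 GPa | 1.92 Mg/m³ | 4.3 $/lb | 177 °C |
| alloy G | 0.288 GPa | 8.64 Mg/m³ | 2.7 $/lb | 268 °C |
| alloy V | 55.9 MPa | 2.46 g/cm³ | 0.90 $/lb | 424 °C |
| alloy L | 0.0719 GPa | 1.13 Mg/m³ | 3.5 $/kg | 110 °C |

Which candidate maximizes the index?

Screen on constraints: cost ≤ 17 $/kg; max service T ≥ 306 °C. Survivors: alloy Q, alloy V.
After converting to SI:
  alloy Q: σ_y = 324.0 MPa, ρ = 3890 kg/m³
  alloy V: σ_y = 55.90 MPa, ρ = 2460 kg/m³
  alloy Q: M = 83.3 kN·m/kg
  alloy V: M = 22.7 kN·m/kg
Alloy Q has the largest M.

alloy Q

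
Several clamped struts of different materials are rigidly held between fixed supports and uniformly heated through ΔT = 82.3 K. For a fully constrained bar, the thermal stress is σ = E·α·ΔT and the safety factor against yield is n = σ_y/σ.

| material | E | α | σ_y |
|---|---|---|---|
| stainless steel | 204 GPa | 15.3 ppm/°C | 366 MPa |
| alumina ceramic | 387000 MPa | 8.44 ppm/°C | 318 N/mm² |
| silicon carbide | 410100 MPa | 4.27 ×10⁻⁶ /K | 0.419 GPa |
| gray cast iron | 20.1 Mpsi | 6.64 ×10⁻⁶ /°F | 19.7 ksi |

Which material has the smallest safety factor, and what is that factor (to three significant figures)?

gray cast iron, n = 0.996

In consistent units (E in GPa, α in ×10⁻⁶/K, σ_y in MPa):
  stainless steel: E = 204.0, α = 15.3, σ_y = 366.0 → σ = 257 MPa, n = 1.42
  alumina ceramic: E = 387.0, α = 8.44, σ_y = 318.0 → σ = 269 MPa, n = 1.18
  silicon carbide: E = 410.1, α = 4.27, σ_y = 419.0 → σ = 144 MPa, n = 2.91
  gray cast iron: E = 138.6, α = 12.0, σ_y = 135.8 → σ = 136 MPa, n = 0.996
The minimum is gray cast iron at n = 0.996.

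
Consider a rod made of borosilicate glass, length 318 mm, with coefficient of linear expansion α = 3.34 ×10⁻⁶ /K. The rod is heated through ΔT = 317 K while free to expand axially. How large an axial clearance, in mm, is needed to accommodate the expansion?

0.337 mm

ΔL = α·L₀·ΔT = 3.34×10⁻⁶ × 318 mm × 317.0 K = 0.337 mm.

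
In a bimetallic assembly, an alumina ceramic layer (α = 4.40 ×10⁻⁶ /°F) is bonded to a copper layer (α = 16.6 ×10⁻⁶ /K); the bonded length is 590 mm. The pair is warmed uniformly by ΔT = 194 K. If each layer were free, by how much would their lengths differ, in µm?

994 µm

alumina ceramic: α = 4.40×10⁻⁶/°F × 9/5 = 7.92×10⁻⁶/K.
Δα = |7.92 − 16.6|×10⁻⁶/K = 8.68×10⁻⁶/K.
ΔL_mismatch = Δα·L·ΔT = 8.68×10⁻⁶ × 590.0 mm × 194.0 K = 994 µm.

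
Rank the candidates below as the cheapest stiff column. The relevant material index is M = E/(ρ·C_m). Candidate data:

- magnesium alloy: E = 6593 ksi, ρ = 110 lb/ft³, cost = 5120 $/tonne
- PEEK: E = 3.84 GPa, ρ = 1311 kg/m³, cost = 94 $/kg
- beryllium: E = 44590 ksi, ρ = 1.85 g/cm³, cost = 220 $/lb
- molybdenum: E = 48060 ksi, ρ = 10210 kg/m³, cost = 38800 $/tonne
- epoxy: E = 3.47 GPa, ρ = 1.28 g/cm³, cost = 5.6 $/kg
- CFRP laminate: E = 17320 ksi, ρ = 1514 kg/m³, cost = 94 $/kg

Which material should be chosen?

Convert each candidate to consistent units, then evaluate M:
  magnesium alloy: E = 45.46 GPa, ρ = 1762 kg/m³, cost = 5.120 $/kg
  PEEK: E = 3.840 GPa, ρ = 1311 kg/m³, cost = 94.00 $/kg
  beryllium: E = 307.4 GPa, ρ = 1850 kg/m³, cost = 485.0 $/kg
  molybdenum: E = 331.4 GPa, ρ = 10210 kg/m³, cost = 38.80 $/kg
  epoxy: E = 3.470 GPa, ρ = 1280 kg/m³, cost = 5.600 $/kg
  CFRP laminate: E = 119.4 GPa, ρ = 1514 kg/m³, cost = 94.00 $/kg
  magnesium alloy: M = 5.04 MN·m per $
  CFRP laminate: M = 0.839 MN·m per $
  molybdenum: M = 0.836 MN·m per $
  epoxy: M = 0.484 MN·m per $
  beryllium: M = 0.343 MN·m per $
  PEEK: M = 0.0312 MN·m per $
Magnesium alloy has the largest M.

magnesium alloy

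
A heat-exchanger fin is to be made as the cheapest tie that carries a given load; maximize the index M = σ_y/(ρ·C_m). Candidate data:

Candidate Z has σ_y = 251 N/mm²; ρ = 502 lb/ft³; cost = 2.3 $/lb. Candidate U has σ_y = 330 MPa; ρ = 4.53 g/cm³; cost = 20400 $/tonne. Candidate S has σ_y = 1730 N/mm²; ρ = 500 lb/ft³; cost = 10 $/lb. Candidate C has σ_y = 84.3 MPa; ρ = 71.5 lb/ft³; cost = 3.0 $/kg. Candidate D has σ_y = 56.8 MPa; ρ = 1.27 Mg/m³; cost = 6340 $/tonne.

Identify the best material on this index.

Normalizing units and computing the index:
  candidate Z: σ_y = 251.0 MPa, ρ = 8041 kg/m³, cost = 5.071 $/kg
  candidate U: σ_y = 330.0 MPa, ρ = 4530 kg/m³, cost = 20.40 $/kg
  candidate S: σ_y = 1730 MPa, ρ = 8009 kg/m³, cost = 22.05 $/kg
  candidate C: σ_y = 84.30 MPa, ρ = 1145 kg/m³, cost = 3.000 $/kg
  candidate D: σ_y = 56.80 MPa, ρ = 1270 kg/m³, cost = 6.340 $/kg
  candidate C: M = 24.5 kN·m per $
  candidate S: M = 9.80 kN·m per $
  candidate D: M = 7.05 kN·m per $
  candidate Z: M = 6.16 kN·m per $
  candidate U: M = 3.57 kN·m per $
Highest index: candidate C.

candidate C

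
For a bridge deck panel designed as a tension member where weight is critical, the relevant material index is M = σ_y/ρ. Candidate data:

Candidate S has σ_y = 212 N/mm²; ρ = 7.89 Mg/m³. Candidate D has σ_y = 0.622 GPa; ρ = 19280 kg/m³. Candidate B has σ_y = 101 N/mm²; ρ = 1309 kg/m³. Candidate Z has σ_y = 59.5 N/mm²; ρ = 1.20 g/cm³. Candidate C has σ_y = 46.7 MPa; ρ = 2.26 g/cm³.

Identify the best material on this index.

Convert each candidate to consistent units, then evaluate M:
  candidate S: σ_y = 212.0 MPa, ρ = 7890 kg/m³
  candidate D: σ_y = 622.0 MPa, ρ = 19280 kg/m³
  candidate B: σ_y = 101.0 MPa, ρ = 1309 kg/m³
  candidate Z: σ_y = 59.50 MPa, ρ = 1200 kg/m³
  candidate C: σ_y = 46.70 MPa, ρ = 2260 kg/m³
  candidate B: M = 77.2 kN·m/kg
  candidate Z: M = 49.6 kN·m/kg
  candidate D: M = 32.3 kN·m/kg
  candidate S: M = 26.9 kN·m/kg
  candidate C: M = 20.7 kN·m/kg
Candidate B has the largest M.

candidate B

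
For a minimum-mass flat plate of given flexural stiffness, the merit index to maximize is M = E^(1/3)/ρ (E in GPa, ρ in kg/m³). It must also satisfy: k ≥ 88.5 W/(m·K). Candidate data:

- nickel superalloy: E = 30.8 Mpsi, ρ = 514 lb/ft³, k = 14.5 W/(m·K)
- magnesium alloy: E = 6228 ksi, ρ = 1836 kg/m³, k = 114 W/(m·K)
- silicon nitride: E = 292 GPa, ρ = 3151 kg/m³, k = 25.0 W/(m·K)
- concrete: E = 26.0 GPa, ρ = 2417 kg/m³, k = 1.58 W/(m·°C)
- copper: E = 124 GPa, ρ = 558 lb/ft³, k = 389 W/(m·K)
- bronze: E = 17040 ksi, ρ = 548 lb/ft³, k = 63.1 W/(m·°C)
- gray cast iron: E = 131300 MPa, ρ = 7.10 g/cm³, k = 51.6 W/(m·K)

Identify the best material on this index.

Screen on constraints: k ≥ 88.5 W/(m·K). Survivors: magnesium alloy, copper.
Convert each candidate to consistent units, then evaluate M:
  magnesium alloy: E = 42.94 GPa, ρ = 1836 kg/m³
  copper: E = 124.0 GPa, ρ = 8938 kg/m³
  magnesium alloy: M = 1.91×10⁻³
  copper: M = 0.558×10⁻³
Highest index: magnesium alloy.

magnesium alloy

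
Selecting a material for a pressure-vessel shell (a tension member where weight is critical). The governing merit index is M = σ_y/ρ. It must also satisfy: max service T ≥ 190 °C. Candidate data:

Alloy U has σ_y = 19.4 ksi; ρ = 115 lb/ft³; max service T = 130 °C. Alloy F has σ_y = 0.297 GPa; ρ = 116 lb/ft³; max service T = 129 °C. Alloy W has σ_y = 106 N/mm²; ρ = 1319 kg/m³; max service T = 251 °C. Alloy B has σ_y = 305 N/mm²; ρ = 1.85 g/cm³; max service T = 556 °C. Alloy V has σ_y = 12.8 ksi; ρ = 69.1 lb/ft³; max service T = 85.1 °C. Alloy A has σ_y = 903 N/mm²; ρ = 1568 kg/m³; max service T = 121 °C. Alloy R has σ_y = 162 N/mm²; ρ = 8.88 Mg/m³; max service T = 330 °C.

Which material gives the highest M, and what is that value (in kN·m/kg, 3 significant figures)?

Screen on constraints: max service T ≥ 190 °C. Survivors: alloy W, alloy B, alloy R.
In SI units:
  alloy W: σ_y = 106.0 MPa, ρ = 1319 kg/m³
  alloy B: σ_y = 305.0 MPa, ρ = 1850 kg/m³
  alloy R: σ_y = 162.0 MPa, ρ = 8880 kg/m³
  alloy B: M = 165 kN·m/kg
  alloy W: M = 80.4 kN·m/kg
  alloy R: M = 18.2 kN·m/kg
Alloy B ranks first.

alloy B, M = 165 kN·m/kg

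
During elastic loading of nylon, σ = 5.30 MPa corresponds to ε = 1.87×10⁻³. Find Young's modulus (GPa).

E = σ/ε = 5.30 MPa / 1.87×10⁻³ = 2834 MPa = 2.83 GPa.

2.83 GPa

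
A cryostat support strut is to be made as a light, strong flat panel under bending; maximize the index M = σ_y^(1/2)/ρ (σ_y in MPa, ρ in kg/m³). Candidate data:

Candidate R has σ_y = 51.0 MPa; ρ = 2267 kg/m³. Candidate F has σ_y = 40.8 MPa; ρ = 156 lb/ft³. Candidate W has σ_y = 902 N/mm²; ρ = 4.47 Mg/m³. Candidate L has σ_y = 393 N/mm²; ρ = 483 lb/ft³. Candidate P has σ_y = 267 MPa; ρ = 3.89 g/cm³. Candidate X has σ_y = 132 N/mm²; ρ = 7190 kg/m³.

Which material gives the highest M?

Putting every candidate on a common basis:
  candidate R: σ_y = 51.00 MPa, ρ = 2267 kg/m³
  candidate F: σ_y = 40.80 MPa, ρ = 2499 kg/m³
  candidate W: σ_y = 902.0 MPa, ρ = 4470 kg/m³
  candidate L: σ_y = 393.0 MPa, ρ = 7737 kg/m³
  candidate P: σ_y = 267.0 MPa, ρ = 3890 kg/m³
  candidate X: σ_y = 132.0 MPa, ρ = 7190 kg/m³
  candidate W: M = 6.72×10⁻³
  candidate P: M = 4.20×10⁻³
  candidate R: M = 3.15×10⁻³
  candidate L: M = 2.56×10⁻³
  candidate F: M = 2.56×10⁻³
  candidate X: M = 1.60×10⁻³
Highest index: candidate W.

candidate W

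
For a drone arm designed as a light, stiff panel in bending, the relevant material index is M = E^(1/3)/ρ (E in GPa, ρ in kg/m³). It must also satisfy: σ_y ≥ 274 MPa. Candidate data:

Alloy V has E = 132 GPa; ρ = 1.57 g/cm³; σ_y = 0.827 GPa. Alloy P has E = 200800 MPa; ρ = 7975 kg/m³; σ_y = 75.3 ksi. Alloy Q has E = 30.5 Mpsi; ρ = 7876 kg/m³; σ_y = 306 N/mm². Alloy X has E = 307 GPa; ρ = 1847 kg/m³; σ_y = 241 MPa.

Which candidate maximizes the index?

Screen on constraints: σ_y ≥ 274 MPa. Survivors: alloy V, alloy P, alloy Q.
Putting every candidate on a common basis:
  alloy V: E = 132.0 GPa, ρ = 1570 kg/m³
  alloy P: E = 200.8 GPa, ρ = 7975 kg/m³
  alloy Q: E = 210.3 GPa, ρ = 7876 kg/m³
  alloy V: M = 3.24×10⁻³
  alloy Q: M = 0.755×10⁻³
  alloy P: M = 0.734×10⁻³
Highest index: alloy V.

alloy V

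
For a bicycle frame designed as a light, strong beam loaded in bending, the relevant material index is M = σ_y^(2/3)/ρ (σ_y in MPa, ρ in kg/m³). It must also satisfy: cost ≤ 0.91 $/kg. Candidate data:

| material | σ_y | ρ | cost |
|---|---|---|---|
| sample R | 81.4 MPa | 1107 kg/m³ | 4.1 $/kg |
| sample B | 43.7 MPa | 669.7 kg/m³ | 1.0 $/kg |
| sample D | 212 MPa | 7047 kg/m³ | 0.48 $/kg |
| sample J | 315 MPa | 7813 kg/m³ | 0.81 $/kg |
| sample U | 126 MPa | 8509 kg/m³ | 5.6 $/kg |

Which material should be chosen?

sample J

Screen on constraints: cost ≤ 0.91 $/kg. Survivors: sample D, sample J.
Evaluate M for each candidate:
  sample J: M = 5.93×10⁻³
  sample D: M = 5.05×10⁻³
Sample J has the largest M.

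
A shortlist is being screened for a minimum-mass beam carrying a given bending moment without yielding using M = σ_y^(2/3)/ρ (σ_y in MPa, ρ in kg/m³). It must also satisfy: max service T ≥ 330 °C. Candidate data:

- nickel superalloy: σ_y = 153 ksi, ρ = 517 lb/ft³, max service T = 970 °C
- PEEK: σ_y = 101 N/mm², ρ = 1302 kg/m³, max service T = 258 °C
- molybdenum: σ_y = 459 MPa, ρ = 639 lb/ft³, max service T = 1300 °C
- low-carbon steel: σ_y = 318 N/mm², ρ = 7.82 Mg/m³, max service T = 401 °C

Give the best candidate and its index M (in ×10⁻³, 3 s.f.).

Screen on constraints: max service T ≥ 330 °C. Survivors: nickel superalloy, molybdenum, low-carbon steel.
Normalizing units and computing the index:
  nickel superalloy: σ_y = 1055 MPa, ρ = 8282 kg/m³
  molybdenum: σ_y = 459.0 MPa, ρ = 10240 kg/m³
  low-carbon steel: σ_y = 318.0 MPa, ρ = 7820 kg/m³
  nickel superalloy: M = 12.5×10⁻³
  low-carbon steel: M = 5.96×10⁻³
  molybdenum: M = 5.81×10⁻³
The maximum is for nickel superalloy.

nickel superalloy, M = 12.5×10⁻³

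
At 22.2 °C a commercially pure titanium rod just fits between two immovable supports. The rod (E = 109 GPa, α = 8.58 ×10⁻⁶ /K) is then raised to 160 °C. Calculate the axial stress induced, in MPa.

129 MPa

ΔT = 137.8 K. Constrained thermal stress σ = E·α·ΔT = 109.0×10³ MPa × 8.58×10⁻⁶ × 137.8 = 129 MPa (compressive).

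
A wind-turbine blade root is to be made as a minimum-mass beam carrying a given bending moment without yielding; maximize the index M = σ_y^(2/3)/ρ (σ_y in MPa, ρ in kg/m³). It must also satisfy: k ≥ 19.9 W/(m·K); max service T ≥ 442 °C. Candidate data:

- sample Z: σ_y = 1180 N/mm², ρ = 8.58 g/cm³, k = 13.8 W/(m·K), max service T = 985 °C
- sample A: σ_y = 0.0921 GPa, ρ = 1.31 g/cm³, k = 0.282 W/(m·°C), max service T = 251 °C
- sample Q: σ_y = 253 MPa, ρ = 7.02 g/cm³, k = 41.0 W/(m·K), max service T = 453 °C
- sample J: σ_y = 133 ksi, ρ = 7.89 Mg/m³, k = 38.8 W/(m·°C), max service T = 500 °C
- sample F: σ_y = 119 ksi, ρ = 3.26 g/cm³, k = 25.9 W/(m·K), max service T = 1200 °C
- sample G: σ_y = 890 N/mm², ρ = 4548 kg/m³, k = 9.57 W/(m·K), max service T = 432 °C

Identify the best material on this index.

Screen on constraints: k ≥ 19.9 W/(m·K); max service T ≥ 442 °C. Survivors: sample Q, sample J, sample F.
After converting to SI:
  sample Q: σ_y = 253.0 MPa, ρ = 7020 kg/m³
  sample J: σ_y = 917.0 MPa, ρ = 7890 kg/m³
  sample F: σ_y = 820.5 MPa, ρ = 3260 kg/m³
  sample F: M = 26.9×10⁻³
  sample J: M = 12.0×10⁻³
  sample Q: M = 5.70×10⁻³
Highest index: sample F.

sample F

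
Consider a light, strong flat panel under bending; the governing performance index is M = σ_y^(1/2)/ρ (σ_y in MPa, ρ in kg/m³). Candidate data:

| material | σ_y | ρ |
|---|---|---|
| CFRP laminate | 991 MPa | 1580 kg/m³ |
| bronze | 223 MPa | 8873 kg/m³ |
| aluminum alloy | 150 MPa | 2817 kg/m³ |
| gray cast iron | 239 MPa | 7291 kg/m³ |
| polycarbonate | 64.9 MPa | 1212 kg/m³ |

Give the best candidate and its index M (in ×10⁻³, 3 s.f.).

CFRP laminate, M = 19.9×10⁻³

Evaluate M for each candidate:
  CFRP laminate: M = 19.9×10⁻³
  polycarbonate: M = 6.65×10⁻³
  aluminum alloy: M = 4.35×10⁻³
  gray cast iron: M = 2.12×10⁻³
  bronze: M = 1.68×10⁻³
CFRP laminate has the largest M.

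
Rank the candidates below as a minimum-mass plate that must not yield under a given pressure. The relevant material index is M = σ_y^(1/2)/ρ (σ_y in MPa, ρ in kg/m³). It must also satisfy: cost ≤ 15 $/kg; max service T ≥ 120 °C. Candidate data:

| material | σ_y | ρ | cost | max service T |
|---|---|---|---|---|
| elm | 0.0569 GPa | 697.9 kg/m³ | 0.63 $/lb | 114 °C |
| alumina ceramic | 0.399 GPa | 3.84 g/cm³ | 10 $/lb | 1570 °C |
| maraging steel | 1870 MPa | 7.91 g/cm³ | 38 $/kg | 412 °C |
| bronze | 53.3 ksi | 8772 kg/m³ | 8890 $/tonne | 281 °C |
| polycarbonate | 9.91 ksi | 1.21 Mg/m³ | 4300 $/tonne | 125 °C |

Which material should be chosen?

polycarbonate

Screen on constraints: cost ≤ 15 $/kg; max service T ≥ 120 °C. Survivors: bronze, polycarbonate.
Convert each candidate to consistent units, then evaluate M:
  bronze: σ_y = 367.5 MPa, ρ = 8772 kg/m³
  polycarbonate: σ_y = 68.33 MPa, ρ = 1210 kg/m³
  polycarbonate: M = 6.83×10⁻³
  bronze: M = 2.19×10⁻³
The maximum is for polycarbonate.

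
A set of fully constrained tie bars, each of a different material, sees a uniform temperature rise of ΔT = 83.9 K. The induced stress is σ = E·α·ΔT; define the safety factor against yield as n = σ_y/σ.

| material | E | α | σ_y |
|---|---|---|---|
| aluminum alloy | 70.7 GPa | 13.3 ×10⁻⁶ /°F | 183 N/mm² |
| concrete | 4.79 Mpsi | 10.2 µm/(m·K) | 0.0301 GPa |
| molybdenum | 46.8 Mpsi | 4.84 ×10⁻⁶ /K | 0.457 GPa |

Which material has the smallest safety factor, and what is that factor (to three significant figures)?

concrete, n = 1.07

With everything in SI (GPa, ×10⁻⁶/K, MPa):
  aluminum alloy: E = 70.70, α = 23.9, σ_y = 183.0 → σ = 142 MPa, n = 1.29
  concrete: E = 33.03, α = 10.2, σ_y = 30.10 → σ = 28.3 MPa, n = 1.07
  molybdenum: E = 322.7, α = 4.84, σ_y = 457.0 → σ = 131 MPa, n = 3.49
Concrete has the lowest safety factor, n = 1.07.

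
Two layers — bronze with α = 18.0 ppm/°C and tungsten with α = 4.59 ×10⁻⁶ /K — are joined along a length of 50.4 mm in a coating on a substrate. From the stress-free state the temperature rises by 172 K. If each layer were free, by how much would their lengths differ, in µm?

116 µm

Δα = |18.0 − 4.59|×10⁻⁶/K = 13.4×10⁻⁶/K.
ΔL_mismatch = Δα·L·ΔT = 13.4×10⁻⁶ × 50.4 mm × 172.0 K = 116 µm.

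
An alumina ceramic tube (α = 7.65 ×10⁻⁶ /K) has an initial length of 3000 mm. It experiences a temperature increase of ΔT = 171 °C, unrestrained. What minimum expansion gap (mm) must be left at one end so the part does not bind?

ΔL = α·L₀·ΔT = 7.65×10⁻⁶ × 3000 mm × 171.0 K = 3.92 mm.

3.92 mm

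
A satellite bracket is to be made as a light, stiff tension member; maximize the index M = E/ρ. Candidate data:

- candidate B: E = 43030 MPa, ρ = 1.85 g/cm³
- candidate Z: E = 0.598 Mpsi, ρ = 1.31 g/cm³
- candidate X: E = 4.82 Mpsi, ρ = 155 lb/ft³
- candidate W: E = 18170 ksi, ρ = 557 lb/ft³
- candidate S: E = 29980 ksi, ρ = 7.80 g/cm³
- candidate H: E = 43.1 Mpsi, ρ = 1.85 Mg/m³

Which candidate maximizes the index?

Putting every candidate on a common basis:
  candidate B: E = 43.03 GPa, ρ = 1850 kg/m³
  candidate Z: E = 4.123 GPa, ρ = 1310 kg/m³
  candidate X: E = 33.23 GPa, ρ = 2483 kg/m³
  candidate W: E = 125.3 GPa, ρ = 8922 kg/m³
  candidate S: E = 206.7 GPa, ρ = 7800 kg/m³
  candidate H: E = 297.2 GPa, ρ = 1850 kg/m³
  candidate H: M = 161 MN·m/kg
  candidate S: M = 26.5 MN·m/kg
  candidate B: M = 23.3 MN·m/kg
  candidate W: M = 14.0 MN·m/kg
  candidate X: M = 13.4 MN·m/kg
  candidate Z: M = 3.15 MN·m/kg
Candidate H has the largest M.

candidate H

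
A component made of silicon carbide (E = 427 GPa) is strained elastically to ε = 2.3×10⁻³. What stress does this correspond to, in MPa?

982 MPa

σ = E·ε = 427000 MPa × 2.3×10⁻³ = 982 MPa.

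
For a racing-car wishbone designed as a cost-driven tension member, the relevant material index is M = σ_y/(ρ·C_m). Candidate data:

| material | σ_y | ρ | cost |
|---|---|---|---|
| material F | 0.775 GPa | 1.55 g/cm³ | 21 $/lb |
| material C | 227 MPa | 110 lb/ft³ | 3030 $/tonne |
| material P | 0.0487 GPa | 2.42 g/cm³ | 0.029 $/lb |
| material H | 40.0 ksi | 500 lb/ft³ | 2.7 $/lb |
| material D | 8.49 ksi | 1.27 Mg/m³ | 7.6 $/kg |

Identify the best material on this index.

material P

Putting every candidate on a common basis:
  material F: σ_y = 775.0 MPa, ρ = 1550 kg/m³, cost = 46.30 $/kg
  material C: σ_y = 227.0 MPa, ρ = 1762 kg/m³, cost = 3.030 $/kg
  material P: σ_y = 48.70 MPa, ρ = 2420 kg/m³, cost = 0.06393 $/kg
  material H: σ_y = 275.8 MPa, ρ = 8009 kg/m³, cost = 5.952 $/kg
  material D: σ_y = 58.54 MPa, ρ = 1270 kg/m³, cost = 7.600 $/kg
  material P: M = 315 kN·m per $
  material C: M = 42.5 kN·m per $
  material F: M = 10.8 kN·m per $
  material D: M = 6.06 kN·m per $
  material H: M = 5.78 kN·m per $
Material P has the largest M.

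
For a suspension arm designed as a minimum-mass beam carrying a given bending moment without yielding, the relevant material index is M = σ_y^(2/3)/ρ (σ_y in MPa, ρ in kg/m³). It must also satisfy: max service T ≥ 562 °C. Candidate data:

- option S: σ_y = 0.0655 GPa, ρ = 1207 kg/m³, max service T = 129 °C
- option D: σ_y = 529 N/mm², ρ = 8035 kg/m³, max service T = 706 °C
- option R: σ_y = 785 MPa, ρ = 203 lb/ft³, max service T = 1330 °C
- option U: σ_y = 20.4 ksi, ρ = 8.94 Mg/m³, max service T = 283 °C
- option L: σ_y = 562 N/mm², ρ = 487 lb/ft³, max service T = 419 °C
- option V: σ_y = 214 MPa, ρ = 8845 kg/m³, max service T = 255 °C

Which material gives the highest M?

option R

Screen on constraints: max service T ≥ 562 °C. Survivors: option D, option R.
In SI units:
  option D: σ_y = 529.0 MPa, ρ = 8035 kg/m³
  option R: σ_y = 785.0 MPa, ρ = 3252 kg/m³
  option R: M = 26.2×10⁻³
  option D: M = 8.14×10⁻³
Option R has the largest M.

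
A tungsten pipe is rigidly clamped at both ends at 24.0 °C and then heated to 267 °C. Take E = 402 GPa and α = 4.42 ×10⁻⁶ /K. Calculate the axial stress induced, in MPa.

432 MPa

ΔT = 243.0 K. Constrained thermal stress σ = E·α·ΔT = 402.0×10³ MPa × 4.42×10⁻⁶ × 243.0 = 432 MPa (compressive).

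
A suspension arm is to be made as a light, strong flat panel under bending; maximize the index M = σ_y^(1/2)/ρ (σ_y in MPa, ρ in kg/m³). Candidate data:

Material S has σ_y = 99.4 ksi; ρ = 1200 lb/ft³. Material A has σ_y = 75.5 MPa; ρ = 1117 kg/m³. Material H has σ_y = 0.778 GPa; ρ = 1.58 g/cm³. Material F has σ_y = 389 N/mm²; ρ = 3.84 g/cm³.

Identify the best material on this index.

In SI units:
  material S: σ_y = 685.3 MPa, ρ = 19220 kg/m³
  material A: σ_y = 75.50 MPa, ρ = 1117 kg/m³
  material H: σ_y = 778.0 MPa, ρ = 1580 kg/m³
  material F: σ_y = 389.0 MPa, ρ = 3840 kg/m³
  material H: M = 17.7×10⁻³
  material A: M = 7.78×10⁻³
  material F: M = 5.14×10⁻³
  material S: M = 1.36×10⁻³
The maximum is for material H.

material H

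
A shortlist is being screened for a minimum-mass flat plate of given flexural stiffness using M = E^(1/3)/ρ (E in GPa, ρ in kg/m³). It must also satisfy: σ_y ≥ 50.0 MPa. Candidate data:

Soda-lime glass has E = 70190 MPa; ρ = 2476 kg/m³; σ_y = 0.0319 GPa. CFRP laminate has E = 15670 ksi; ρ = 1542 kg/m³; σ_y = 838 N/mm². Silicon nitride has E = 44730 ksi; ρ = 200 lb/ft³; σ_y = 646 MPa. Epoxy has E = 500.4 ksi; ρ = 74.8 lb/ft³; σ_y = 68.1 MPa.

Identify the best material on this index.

CFRP laminate

Screen on constraints: σ_y ≥ 50.0 MPa. Survivors: CFRP laminate, silicon nitride, epoxy.
In SI units:
  CFRP laminate: E = 108.0 GPa, ρ = 1542 kg/m³
  silicon nitride: E = 308.4 GPa, ρ = 3204 kg/m³
  epoxy: E = 3.450 GPa, ρ = 1198 kg/m³
  CFRP laminate: M = 3.09×10⁻³
  silicon nitride: M = 2.11×10⁻³
  epoxy: M = 1.26×10⁻³
Highest index: CFRP laminate.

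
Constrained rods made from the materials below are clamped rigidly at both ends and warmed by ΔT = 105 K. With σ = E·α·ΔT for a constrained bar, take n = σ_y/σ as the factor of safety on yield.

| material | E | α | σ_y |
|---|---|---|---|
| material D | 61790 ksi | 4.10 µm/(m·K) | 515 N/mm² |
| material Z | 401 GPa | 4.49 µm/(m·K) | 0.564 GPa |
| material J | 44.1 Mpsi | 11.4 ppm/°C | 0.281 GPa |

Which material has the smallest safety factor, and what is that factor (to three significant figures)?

Per material, after unit conversion:
  material D: E = 426.0, α = 4.10, σ_y = 515.0 → σ = 183 MPa, n = 2.81
  material Z: E = 401.0, α = 4.49, σ_y = 564.0 → σ = 189 MPa, n = 2.98
  material J: E = 304.1, α = 11.4, σ_y = 281.0 → σ = 364 MPa, n = 0.772
The minimum is material J at n = 0.772.

material J, n = 0.772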